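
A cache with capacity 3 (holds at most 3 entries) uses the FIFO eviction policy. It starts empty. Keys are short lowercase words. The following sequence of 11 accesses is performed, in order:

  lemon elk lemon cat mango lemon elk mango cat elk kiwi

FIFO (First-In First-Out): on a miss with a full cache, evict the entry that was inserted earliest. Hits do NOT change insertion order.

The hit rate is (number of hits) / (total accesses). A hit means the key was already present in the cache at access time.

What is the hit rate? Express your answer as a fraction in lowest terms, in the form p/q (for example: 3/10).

FIFO simulation (capacity=3):
  1. access lemon: MISS. Cache (old->new): [lemon]
  2. access elk: MISS. Cache (old->new): [lemon elk]
  3. access lemon: HIT. Cache (old->new): [lemon elk]
  4. access cat: MISS. Cache (old->new): [lemon elk cat]
  5. access mango: MISS, evict lemon. Cache (old->new): [elk cat mango]
  6. access lemon: MISS, evict elk. Cache (old->new): [cat mango lemon]
  7. access elk: MISS, evict cat. Cache (old->new): [mango lemon elk]
  8. access mango: HIT. Cache (old->new): [mango lemon elk]
  9. access cat: MISS, evict mango. Cache (old->new): [lemon elk cat]
  10. access elk: HIT. Cache (old->new): [lemon elk cat]
  11. access kiwi: MISS, evict lemon. Cache (old->new): [elk cat kiwi]
Total: 3 hits, 8 misses, 5 evictions

Hit rate = 3/11

Answer: 3/11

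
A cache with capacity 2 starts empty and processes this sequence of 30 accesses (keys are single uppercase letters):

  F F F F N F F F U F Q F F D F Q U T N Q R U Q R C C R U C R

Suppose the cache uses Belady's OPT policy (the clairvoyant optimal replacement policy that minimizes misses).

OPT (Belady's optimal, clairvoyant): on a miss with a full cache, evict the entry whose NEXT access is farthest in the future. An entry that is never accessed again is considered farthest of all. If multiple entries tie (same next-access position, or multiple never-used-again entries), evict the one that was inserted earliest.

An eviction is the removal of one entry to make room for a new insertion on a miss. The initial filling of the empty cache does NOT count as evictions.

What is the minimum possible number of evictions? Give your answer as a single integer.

OPT (Belady) simulation (capacity=2):
  1. access F: MISS. Cache: [F]
  2. access F: HIT. Next use of F: step 3. Cache: [F]
  3. access F: HIT. Next use of F: step 4. Cache: [F]
  4. access F: HIT. Next use of F: step 6. Cache: [F]
  5. access N: MISS. Cache: [F N]
  6. access F: HIT. Next use of F: step 7. Cache: [F N]
  7. access F: HIT. Next use of F: step 8. Cache: [F N]
  8. access F: HIT. Next use of F: step 10. Cache: [F N]
  9. access U: MISS, evict N (next use: step 19). Cache: [F U]
  10. access F: HIT. Next use of F: step 12. Cache: [F U]
  11. access Q: MISS, evict U (next use: step 17). Cache: [F Q]
  12. access F: HIT. Next use of F: step 13. Cache: [F Q]
  13. access F: HIT. Next use of F: step 15. Cache: [F Q]
  14. access D: MISS, evict Q (next use: step 16). Cache: [F D]
  15. access F: HIT. Next use of F: never. Cache: [F D]
  16. access Q: MISS, evict F (next use: never). Cache: [D Q]
  17. access U: MISS, evict D (next use: never). Cache: [Q U]
  18. access T: MISS, evict U (next use: step 22). Cache: [Q T]
  19. access N: MISS, evict T (next use: never). Cache: [Q N]
  20. access Q: HIT. Next use of Q: step 23. Cache: [Q N]
  21. access R: MISS, evict N (next use: never). Cache: [Q R]
  22. access U: MISS, evict R (next use: step 24). Cache: [Q U]
  23. access Q: HIT. Next use of Q: never. Cache: [Q U]
  24. access R: MISS, evict Q (next use: never). Cache: [U R]
  25. access C: MISS, evict U (next use: step 28). Cache: [R C]
  26. access C: HIT. Next use of C: step 29. Cache: [R C]
  27. access R: HIT. Next use of R: step 30. Cache: [R C]
  28. access U: MISS, evict R (next use: step 30). Cache: [C U]
  29. access C: HIT. Next use of C: never. Cache: [C U]
  30. access R: MISS, evict C (next use: never). Cache: [U R]
Total: 15 hits, 15 misses, 13 evictions

Answer: 13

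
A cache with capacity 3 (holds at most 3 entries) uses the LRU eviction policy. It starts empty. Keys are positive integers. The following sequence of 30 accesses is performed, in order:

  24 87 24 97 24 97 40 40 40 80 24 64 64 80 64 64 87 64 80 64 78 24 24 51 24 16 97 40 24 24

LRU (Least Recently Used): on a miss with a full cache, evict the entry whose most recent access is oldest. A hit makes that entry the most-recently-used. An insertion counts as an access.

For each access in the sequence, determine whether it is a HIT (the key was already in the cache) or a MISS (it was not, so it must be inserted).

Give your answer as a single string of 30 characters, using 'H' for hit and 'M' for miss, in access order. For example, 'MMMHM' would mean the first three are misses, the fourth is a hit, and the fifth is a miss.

Answer: MMHMHHMHHMMMHHHHMHHHMMHMHMMMMH

Derivation:
LRU simulation (capacity=3):
  1. access 24: MISS. Cache (LRU->MRU): [24]
  2. access 87: MISS. Cache (LRU->MRU): [24 87]
  3. access 24: HIT. Cache (LRU->MRU): [87 24]
  4. access 97: MISS. Cache (LRU->MRU): [87 24 97]
  5. access 24: HIT. Cache (LRU->MRU): [87 97 24]
  6. access 97: HIT. Cache (LRU->MRU): [87 24 97]
  7. access 40: MISS, evict 87. Cache (LRU->MRU): [24 97 40]
  8. access 40: HIT. Cache (LRU->MRU): [24 97 40]
  9. access 40: HIT. Cache (LRU->MRU): [24 97 40]
  10. access 80: MISS, evict 24. Cache (LRU->MRU): [97 40 80]
  11. access 24: MISS, evict 97. Cache (LRU->MRU): [40 80 24]
  12. access 64: MISS, evict 40. Cache (LRU->MRU): [80 24 64]
  13. access 64: HIT. Cache (LRU->MRU): [80 24 64]
  14. access 80: HIT. Cache (LRU->MRU): [24 64 80]
  15. access 64: HIT. Cache (LRU->MRU): [24 80 64]
  16. access 64: HIT. Cache (LRU->MRU): [24 80 64]
  17. access 87: MISS, evict 24. Cache (LRU->MRU): [80 64 87]
  18. access 64: HIT. Cache (LRU->MRU): [80 87 64]
  19. access 80: HIT. Cache (LRU->MRU): [87 64 80]
  20. access 64: HIT. Cache (LRU->MRU): [87 80 64]
  21. access 78: MISS, evict 87. Cache (LRU->MRU): [80 64 78]
  22. access 24: MISS, evict 80. Cache (LRU->MRU): [64 78 24]
  23. access 24: HIT. Cache (LRU->MRU): [64 78 24]
  24. access 51: MISS, evict 64. Cache (LRU->MRU): [78 24 51]
  25. access 24: HIT. Cache (LRU->MRU): [78 51 24]
  26. access 16: MISS, evict 78. Cache (LRU->MRU): [51 24 16]
  27. access 97: MISS, evict 51. Cache (LRU->MRU): [24 16 97]
  28. access 40: MISS, evict 24. Cache (LRU->MRU): [16 97 40]
  29. access 24: MISS, evict 16. Cache (LRU->MRU): [97 40 24]
  30. access 24: HIT. Cache (LRU->MRU): [97 40 24]
Total: 15 hits, 15 misses, 12 evictions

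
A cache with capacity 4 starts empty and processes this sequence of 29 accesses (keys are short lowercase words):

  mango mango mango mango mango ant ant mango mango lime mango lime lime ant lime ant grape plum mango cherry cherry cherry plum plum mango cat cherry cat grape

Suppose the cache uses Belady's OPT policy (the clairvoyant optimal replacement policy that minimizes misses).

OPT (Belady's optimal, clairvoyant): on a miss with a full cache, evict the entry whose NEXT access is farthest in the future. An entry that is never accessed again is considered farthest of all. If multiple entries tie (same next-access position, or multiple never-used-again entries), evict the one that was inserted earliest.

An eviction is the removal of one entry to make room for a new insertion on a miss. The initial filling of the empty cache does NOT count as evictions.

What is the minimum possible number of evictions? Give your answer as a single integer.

Answer: 3

Derivation:
OPT (Belady) simulation (capacity=4):
  1. access mango: MISS. Cache: [mango]
  2. access mango: HIT. Next use of mango: step 3. Cache: [mango]
  3. access mango: HIT. Next use of mango: step 4. Cache: [mango]
  4. access mango: HIT. Next use of mango: step 5. Cache: [mango]
  5. access mango: HIT. Next use of mango: step 8. Cache: [mango]
  6. access ant: MISS. Cache: [mango ant]
  7. access ant: HIT. Next use of ant: step 14. Cache: [mango ant]
  8. access mango: HIT. Next use of mango: step 9. Cache: [mango ant]
  9. access mango: HIT. Next use of mango: step 11. Cache: [mango ant]
  10. access lime: MISS. Cache: [mango ant lime]
  11. access mango: HIT. Next use of mango: step 19. Cache: [mango ant lime]
  12. access lime: HIT. Next use of lime: step 13. Cache: [mango ant lime]
  13. access lime: HIT. Next use of lime: step 15. Cache: [mango ant lime]
  14. access ant: HIT. Next use of ant: step 16. Cache: [mango ant lime]
  15. access lime: HIT. Next use of lime: never. Cache: [mango ant lime]
  16. access ant: HIT. Next use of ant: never. Cache: [mango ant lime]
  17. access grape: MISS. Cache: [mango ant lime grape]
  18. access plum: MISS, evict ant (next use: never). Cache: [mango lime grape plum]
  19. access mango: HIT. Next use of mango: step 25. Cache: [mango lime grape plum]
  20. access cherry: MISS, evict lime (next use: never). Cache: [mango grape plum cherry]
  21. access cherry: HIT. Next use of cherry: step 22. Cache: [mango grape plum cherry]
  22. access cherry: HIT. Next use of cherry: step 27. Cache: [mango grape plum cherry]
  23. access plum: HIT. Next use of plum: step 24. Cache: [mango grape plum cherry]
  24. access plum: HIT. Next use of plum: never. Cache: [mango grape plum cherry]
  25. access mango: HIT. Next use of mango: never. Cache: [mango grape plum cherry]
  26. access cat: MISS, evict mango (next use: never). Cache: [grape plum cherry cat]
  27. access cherry: HIT. Next use of cherry: never. Cache: [grape plum cherry cat]
  28. access cat: HIT. Next use of cat: never. Cache: [grape plum cherry cat]
  29. access grape: HIT. Next use of grape: never. Cache: [grape plum cherry cat]
Total: 22 hits, 7 misses, 3 evictions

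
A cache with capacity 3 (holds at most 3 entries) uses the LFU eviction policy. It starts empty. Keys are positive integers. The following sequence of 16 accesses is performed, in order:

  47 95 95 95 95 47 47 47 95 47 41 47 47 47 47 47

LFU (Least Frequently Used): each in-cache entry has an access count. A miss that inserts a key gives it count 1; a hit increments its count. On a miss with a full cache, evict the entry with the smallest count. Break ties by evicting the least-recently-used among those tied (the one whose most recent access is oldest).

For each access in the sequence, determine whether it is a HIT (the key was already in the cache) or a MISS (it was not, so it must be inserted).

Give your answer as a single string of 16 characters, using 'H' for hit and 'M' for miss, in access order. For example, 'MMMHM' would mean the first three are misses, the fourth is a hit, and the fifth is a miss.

Answer: MMHHHHHHHHMHHHHH

Derivation:
LFU simulation (capacity=3):
  1. access 47: MISS. Cache: [47(c=1)]
  2. access 95: MISS. Cache: [47(c=1) 95(c=1)]
  3. access 95: HIT, count now 2. Cache: [47(c=1) 95(c=2)]
  4. access 95: HIT, count now 3. Cache: [47(c=1) 95(c=3)]
  5. access 95: HIT, count now 4. Cache: [47(c=1) 95(c=4)]
  6. access 47: HIT, count now 2. Cache: [47(c=2) 95(c=4)]
  7. access 47: HIT, count now 3. Cache: [47(c=3) 95(c=4)]
  8. access 47: HIT, count now 4. Cache: [95(c=4) 47(c=4)]
  9. access 95: HIT, count now 5. Cache: [47(c=4) 95(c=5)]
  10. access 47: HIT, count now 5. Cache: [95(c=5) 47(c=5)]
  11. access 41: MISS. Cache: [41(c=1) 95(c=5) 47(c=5)]
  12. access 47: HIT, count now 6. Cache: [41(c=1) 95(c=5) 47(c=6)]
  13. access 47: HIT, count now 7. Cache: [41(c=1) 95(c=5) 47(c=7)]
  14. access 47: HIT, count now 8. Cache: [41(c=1) 95(c=5) 47(c=8)]
  15. access 47: HIT, count now 9. Cache: [41(c=1) 95(c=5) 47(c=9)]
  16. access 47: HIT, count now 10. Cache: [41(c=1) 95(c=5) 47(c=10)]
Total: 13 hits, 3 misses, 0 evictions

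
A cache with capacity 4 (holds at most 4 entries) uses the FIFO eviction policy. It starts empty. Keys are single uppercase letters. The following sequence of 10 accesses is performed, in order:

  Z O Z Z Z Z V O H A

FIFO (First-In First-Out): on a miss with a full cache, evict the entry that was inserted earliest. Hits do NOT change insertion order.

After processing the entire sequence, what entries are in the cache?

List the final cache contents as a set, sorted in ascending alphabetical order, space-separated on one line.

FIFO simulation (capacity=4):
  1. access Z: MISS. Cache (old->new): [Z]
  2. access O: MISS. Cache (old->new): [Z O]
  3. access Z: HIT. Cache (old->new): [Z O]
  4. access Z: HIT. Cache (old->new): [Z O]
  5. access Z: HIT. Cache (old->new): [Z O]
  6. access Z: HIT. Cache (old->new): [Z O]
  7. access V: MISS. Cache (old->new): [Z O V]
  8. access O: HIT. Cache (old->new): [Z O V]
  9. access H: MISS. Cache (old->new): [Z O V H]
  10. access A: MISS, evict Z. Cache (old->new): [O V H A]
Total: 5 hits, 5 misses, 1 evictions

Answer: A H O V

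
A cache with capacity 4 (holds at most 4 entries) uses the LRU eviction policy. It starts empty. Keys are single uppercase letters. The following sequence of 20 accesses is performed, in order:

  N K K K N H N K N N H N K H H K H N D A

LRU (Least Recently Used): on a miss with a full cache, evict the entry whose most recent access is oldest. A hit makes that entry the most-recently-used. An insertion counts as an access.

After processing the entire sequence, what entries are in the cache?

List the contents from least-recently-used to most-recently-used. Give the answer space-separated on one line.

LRU simulation (capacity=4):
  1. access N: MISS. Cache (LRU->MRU): [N]
  2. access K: MISS. Cache (LRU->MRU): [N K]
  3. access K: HIT. Cache (LRU->MRU): [N K]
  4. access K: HIT. Cache (LRU->MRU): [N K]
  5. access N: HIT. Cache (LRU->MRU): [K N]
  6. access H: MISS. Cache (LRU->MRU): [K N H]
  7. access N: HIT. Cache (LRU->MRU): [K H N]
  8. access K: HIT. Cache (LRU->MRU): [H N K]
  9. access N: HIT. Cache (LRU->MRU): [H K N]
  10. access N: HIT. Cache (LRU->MRU): [H K N]
  11. access H: HIT. Cache (LRU->MRU): [K N H]
  12. access N: HIT. Cache (LRU->MRU): [K H N]
  13. access K: HIT. Cache (LRU->MRU): [H N K]
  14. access H: HIT. Cache (LRU->MRU): [N K H]
  15. access H: HIT. Cache (LRU->MRU): [N K H]
  16. access K: HIT. Cache (LRU->MRU): [N H K]
  17. access H: HIT. Cache (LRU->MRU): [N K H]
  18. access N: HIT. Cache (LRU->MRU): [K H N]
  19. access D: MISS. Cache (LRU->MRU): [K H N D]
  20. access A: MISS, evict K. Cache (LRU->MRU): [H N D A]
Total: 15 hits, 5 misses, 1 evictions

Answer: H N D A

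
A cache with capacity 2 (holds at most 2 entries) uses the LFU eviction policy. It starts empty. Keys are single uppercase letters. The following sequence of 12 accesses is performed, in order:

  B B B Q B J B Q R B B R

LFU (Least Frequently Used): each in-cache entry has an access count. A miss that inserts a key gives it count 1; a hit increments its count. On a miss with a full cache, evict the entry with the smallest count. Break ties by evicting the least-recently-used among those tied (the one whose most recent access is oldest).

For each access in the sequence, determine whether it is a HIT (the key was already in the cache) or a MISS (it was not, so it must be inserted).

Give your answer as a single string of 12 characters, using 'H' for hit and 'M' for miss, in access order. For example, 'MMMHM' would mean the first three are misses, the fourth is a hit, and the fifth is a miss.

Answer: MHHMHMHMMHHH

Derivation:
LFU simulation (capacity=2):
  1. access B: MISS. Cache: [B(c=1)]
  2. access B: HIT, count now 2. Cache: [B(c=2)]
  3. access B: HIT, count now 3. Cache: [B(c=3)]
  4. access Q: MISS. Cache: [Q(c=1) B(c=3)]
  5. access B: HIT, count now 4. Cache: [Q(c=1) B(c=4)]
  6. access J: MISS, evict Q(c=1). Cache: [J(c=1) B(c=4)]
  7. access B: HIT, count now 5. Cache: [J(c=1) B(c=5)]
  8. access Q: MISS, evict J(c=1). Cache: [Q(c=1) B(c=5)]
  9. access R: MISS, evict Q(c=1). Cache: [R(c=1) B(c=5)]
  10. access B: HIT, count now 6. Cache: [R(c=1) B(c=6)]
  11. access B: HIT, count now 7. Cache: [R(c=1) B(c=7)]
  12. access R: HIT, count now 2. Cache: [R(c=2) B(c=7)]
Total: 7 hits, 5 misses, 3 evictions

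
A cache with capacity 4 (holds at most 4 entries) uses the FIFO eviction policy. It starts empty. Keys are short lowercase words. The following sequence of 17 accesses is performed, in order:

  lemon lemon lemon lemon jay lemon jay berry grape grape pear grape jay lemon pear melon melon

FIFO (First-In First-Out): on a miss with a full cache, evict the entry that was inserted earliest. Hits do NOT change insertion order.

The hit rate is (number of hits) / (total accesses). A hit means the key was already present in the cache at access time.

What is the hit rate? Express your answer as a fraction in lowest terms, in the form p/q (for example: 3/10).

FIFO simulation (capacity=4):
  1. access lemon: MISS. Cache (old->new): [lemon]
  2. access lemon: HIT. Cache (old->new): [lemon]
  3. access lemon: HIT. Cache (old->new): [lemon]
  4. access lemon: HIT. Cache (old->new): [lemon]
  5. access jay: MISS. Cache (old->new): [lemon jay]
  6. access lemon: HIT. Cache (old->new): [lemon jay]
  7. access jay: HIT. Cache (old->new): [lemon jay]
  8. access berry: MISS. Cache (old->new): [lemon jay berry]
  9. access grape: MISS. Cache (old->new): [lemon jay berry grape]
  10. access grape: HIT. Cache (old->new): [lemon jay berry grape]
  11. access pear: MISS, evict lemon. Cache (old->new): [jay berry grape pear]
  12. access grape: HIT. Cache (old->new): [jay berry grape pear]
  13. access jay: HIT. Cache (old->new): [jay berry grape pear]
  14. access lemon: MISS, evict jay. Cache (old->new): [berry grape pear lemon]
  15. access pear: HIT. Cache (old->new): [berry grape pear lemon]
  16. access melon: MISS, evict berry. Cache (old->new): [grape pear lemon melon]
  17. access melon: HIT. Cache (old->new): [grape pear lemon melon]
Total: 10 hits, 7 misses, 3 evictions

Hit rate = 10/17

Answer: 10/17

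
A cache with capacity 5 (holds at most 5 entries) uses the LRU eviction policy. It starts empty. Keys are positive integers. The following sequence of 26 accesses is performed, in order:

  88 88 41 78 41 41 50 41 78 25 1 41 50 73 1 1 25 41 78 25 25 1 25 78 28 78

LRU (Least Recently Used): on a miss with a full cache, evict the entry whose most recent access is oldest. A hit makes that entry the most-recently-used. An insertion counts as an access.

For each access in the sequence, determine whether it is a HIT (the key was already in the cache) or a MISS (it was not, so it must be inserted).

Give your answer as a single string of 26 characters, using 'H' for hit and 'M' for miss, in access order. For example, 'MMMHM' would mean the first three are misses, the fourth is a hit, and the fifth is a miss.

Answer: MHMMHHMHHMMHHMHHHHMHHHHHMH

Derivation:
LRU simulation (capacity=5):
  1. access 88: MISS. Cache (LRU->MRU): [88]
  2. access 88: HIT. Cache (LRU->MRU): [88]
  3. access 41: MISS. Cache (LRU->MRU): [88 41]
  4. access 78: MISS. Cache (LRU->MRU): [88 41 78]
  5. access 41: HIT. Cache (LRU->MRU): [88 78 41]
  6. access 41: HIT. Cache (LRU->MRU): [88 78 41]
  7. access 50: MISS. Cache (LRU->MRU): [88 78 41 50]
  8. access 41: HIT. Cache (LRU->MRU): [88 78 50 41]
  9. access 78: HIT. Cache (LRU->MRU): [88 50 41 78]
  10. access 25: MISS. Cache (LRU->MRU): [88 50 41 78 25]
  11. access 1: MISS, evict 88. Cache (LRU->MRU): [50 41 78 25 1]
  12. access 41: HIT. Cache (LRU->MRU): [50 78 25 1 41]
  13. access 50: HIT. Cache (LRU->MRU): [78 25 1 41 50]
  14. access 73: MISS, evict 78. Cache (LRU->MRU): [25 1 41 50 73]
  15. access 1: HIT. Cache (LRU->MRU): [25 41 50 73 1]
  16. access 1: HIT. Cache (LRU->MRU): [25 41 50 73 1]
  17. access 25: HIT. Cache (LRU->MRU): [41 50 73 1 25]
  18. access 41: HIT. Cache (LRU->MRU): [50 73 1 25 41]
  19. access 78: MISS, evict 50. Cache (LRU->MRU): [73 1 25 41 78]
  20. access 25: HIT. Cache (LRU->MRU): [73 1 41 78 25]
  21. access 25: HIT. Cache (LRU->MRU): [73 1 41 78 25]
  22. access 1: HIT. Cache (LRU->MRU): [73 41 78 25 1]
  23. access 25: HIT. Cache (LRU->MRU): [73 41 78 1 25]
  24. access 78: HIT. Cache (LRU->MRU): [73 41 1 25 78]
  25. access 28: MISS, evict 73. Cache (LRU->MRU): [41 1 25 78 28]
  26. access 78: HIT. Cache (LRU->MRU): [41 1 25 28 78]
Total: 17 hits, 9 misses, 4 evictions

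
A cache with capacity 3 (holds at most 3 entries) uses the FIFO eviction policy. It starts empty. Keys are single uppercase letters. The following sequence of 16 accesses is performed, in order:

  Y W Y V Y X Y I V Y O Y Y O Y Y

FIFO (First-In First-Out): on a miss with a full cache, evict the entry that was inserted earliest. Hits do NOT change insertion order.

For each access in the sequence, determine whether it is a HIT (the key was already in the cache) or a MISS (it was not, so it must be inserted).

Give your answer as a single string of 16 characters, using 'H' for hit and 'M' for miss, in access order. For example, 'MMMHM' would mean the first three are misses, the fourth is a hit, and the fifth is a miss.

Answer: MMHMHMMMMHMMHHHH

Derivation:
FIFO simulation (capacity=3):
  1. access Y: MISS. Cache (old->new): [Y]
  2. access W: MISS. Cache (old->new): [Y W]
  3. access Y: HIT. Cache (old->new): [Y W]
  4. access V: MISS. Cache (old->new): [Y W V]
  5. access Y: HIT. Cache (old->new): [Y W V]
  6. access X: MISS, evict Y. Cache (old->new): [W V X]
  7. access Y: MISS, evict W. Cache (old->new): [V X Y]
  8. access I: MISS, evict V. Cache (old->new): [X Y I]
  9. access V: MISS, evict X. Cache (old->new): [Y I V]
  10. access Y: HIT. Cache (old->new): [Y I V]
  11. access O: MISS, evict Y. Cache (old->new): [I V O]
  12. access Y: MISS, evict I. Cache (old->new): [V O Y]
  13. access Y: HIT. Cache (old->new): [V O Y]
  14. access O: HIT. Cache (old->new): [V O Y]
  15. access Y: HIT. Cache (old->new): [V O Y]
  16. access Y: HIT. Cache (old->new): [V O Y]
Total: 7 hits, 9 misses, 6 evictions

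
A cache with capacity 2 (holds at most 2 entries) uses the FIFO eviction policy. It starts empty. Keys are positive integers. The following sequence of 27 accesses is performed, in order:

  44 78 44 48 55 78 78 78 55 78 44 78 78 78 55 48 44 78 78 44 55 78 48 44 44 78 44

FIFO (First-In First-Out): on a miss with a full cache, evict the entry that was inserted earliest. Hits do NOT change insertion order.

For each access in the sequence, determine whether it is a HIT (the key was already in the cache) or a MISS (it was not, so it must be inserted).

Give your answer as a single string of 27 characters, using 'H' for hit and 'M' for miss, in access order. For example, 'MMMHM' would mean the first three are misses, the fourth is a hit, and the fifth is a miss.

Answer: MMHMMMHHHHMHHHMMMMHHMHMMHMH

Derivation:
FIFO simulation (capacity=2):
  1. access 44: MISS. Cache (old->new): [44]
  2. access 78: MISS. Cache (old->new): [44 78]
  3. access 44: HIT. Cache (old->new): [44 78]
  4. access 48: MISS, evict 44. Cache (old->new): [78 48]
  5. access 55: MISS, evict 78. Cache (old->new): [48 55]
  6. access 78: MISS, evict 48. Cache (old->new): [55 78]
  7. access 78: HIT. Cache (old->new): [55 78]
  8. access 78: HIT. Cache (old->new): [55 78]
  9. access 55: HIT. Cache (old->new): [55 78]
  10. access 78: HIT. Cache (old->new): [55 78]
  11. access 44: MISS, evict 55. Cache (old->new): [78 44]
  12. access 78: HIT. Cache (old->new): [78 44]
  13. access 78: HIT. Cache (old->new): [78 44]
  14. access 78: HIT. Cache (old->new): [78 44]
  15. access 55: MISS, evict 78. Cache (old->new): [44 55]
  16. access 48: MISS, evict 44. Cache (old->new): [55 48]
  17. access 44: MISS, evict 55. Cache (old->new): [48 44]
  18. access 78: MISS, evict 48. Cache (old->new): [44 78]
  19. access 78: HIT. Cache (old->new): [44 78]
  20. access 44: HIT. Cache (old->new): [44 78]
  21. access 55: MISS, evict 44. Cache (old->new): [78 55]
  22. access 78: HIT. Cache (old->new): [78 55]
  23. access 48: MISS, evict 78. Cache (old->new): [55 48]
  24. access 44: MISS, evict 55. Cache (old->new): [48 44]
  25. access 44: HIT. Cache (old->new): [48 44]
  26. access 78: MISS, evict 48. Cache (old->new): [44 78]
  27. access 44: HIT. Cache (old->new): [44 78]
Total: 13 hits, 14 misses, 12 evictions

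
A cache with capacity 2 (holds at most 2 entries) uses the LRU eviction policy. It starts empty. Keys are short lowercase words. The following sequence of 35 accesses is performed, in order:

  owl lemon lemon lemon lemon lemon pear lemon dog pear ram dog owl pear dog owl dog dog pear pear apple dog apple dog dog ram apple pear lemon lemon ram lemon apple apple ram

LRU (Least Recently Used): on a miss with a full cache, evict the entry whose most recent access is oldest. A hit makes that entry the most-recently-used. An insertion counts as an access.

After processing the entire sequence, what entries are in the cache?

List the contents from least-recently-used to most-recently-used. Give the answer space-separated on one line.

Answer: apple ram

Derivation:
LRU simulation (capacity=2):
  1. access owl: MISS. Cache (LRU->MRU): [owl]
  2. access lemon: MISS. Cache (LRU->MRU): [owl lemon]
  3. access lemon: HIT. Cache (LRU->MRU): [owl lemon]
  4. access lemon: HIT. Cache (LRU->MRU): [owl lemon]
  5. access lemon: HIT. Cache (LRU->MRU): [owl lemon]
  6. access lemon: HIT. Cache (LRU->MRU): [owl lemon]
  7. access pear: MISS, evict owl. Cache (LRU->MRU): [lemon pear]
  8. access lemon: HIT. Cache (LRU->MRU): [pear lemon]
  9. access dog: MISS, evict pear. Cache (LRU->MRU): [lemon dog]
  10. access pear: MISS, evict lemon. Cache (LRU->MRU): [dog pear]
  11. access ram: MISS, evict dog. Cache (LRU->MRU): [pear ram]
  12. access dog: MISS, evict pear. Cache (LRU->MRU): [ram dog]
  13. access owl: MISS, evict ram. Cache (LRU->MRU): [dog owl]
  14. access pear: MISS, evict dog. Cache (LRU->MRU): [owl pear]
  15. access dog: MISS, evict owl. Cache (LRU->MRU): [pear dog]
  16. access owl: MISS, evict pear. Cache (LRU->MRU): [dog owl]
  17. access dog: HIT. Cache (LRU->MRU): [owl dog]
  18. access dog: HIT. Cache (LRU->MRU): [owl dog]
  19. access pear: MISS, evict owl. Cache (LRU->MRU): [dog pear]
  20. access pear: HIT. Cache (LRU->MRU): [dog pear]
  21. access apple: MISS, evict dog. Cache (LRU->MRU): [pear apple]
  22. access dog: MISS, evict pear. Cache (LRU->MRU): [apple dog]
  23. access apple: HIT. Cache (LRU->MRU): [dog apple]
  24. access dog: HIT. Cache (LRU->MRU): [apple dog]
  25. access dog: HIT. Cache (LRU->MRU): [apple dog]
  26. access ram: MISS, evict apple. Cache (LRU->MRU): [dog ram]
  27. access apple: MISS, evict dog. Cache (LRU->MRU): [ram apple]
  28. access pear: MISS, evict ram. Cache (LRU->MRU): [apple pear]
  29. access lemon: MISS, evict apple. Cache (LRU->MRU): [pear lemon]
  30. access lemon: HIT. Cache (LRU->MRU): [pear lemon]
  31. access ram: MISS, evict pear. Cache (LRU->MRU): [lemon ram]
  32. access lemon: HIT. Cache (LRU->MRU): [ram lemon]
  33. access apple: MISS, evict ram. Cache (LRU->MRU): [lemon apple]
  34. access apple: HIT. Cache (LRU->MRU): [lemon apple]
  35. access ram: MISS, evict lemon. Cache (LRU->MRU): [apple ram]
Total: 14 hits, 21 misses, 19 evictions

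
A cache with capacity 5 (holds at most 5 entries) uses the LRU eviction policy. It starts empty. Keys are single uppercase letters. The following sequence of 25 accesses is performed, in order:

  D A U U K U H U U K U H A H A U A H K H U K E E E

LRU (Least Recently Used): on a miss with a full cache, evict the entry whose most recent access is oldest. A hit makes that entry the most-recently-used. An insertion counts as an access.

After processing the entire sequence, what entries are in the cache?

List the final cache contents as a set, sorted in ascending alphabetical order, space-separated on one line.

Answer: A E H K U

Derivation:
LRU simulation (capacity=5):
  1. access D: MISS. Cache (LRU->MRU): [D]
  2. access A: MISS. Cache (LRU->MRU): [D A]
  3. access U: MISS. Cache (LRU->MRU): [D A U]
  4. access U: HIT. Cache (LRU->MRU): [D A U]
  5. access K: MISS. Cache (LRU->MRU): [D A U K]
  6. access U: HIT. Cache (LRU->MRU): [D A K U]
  7. access H: MISS. Cache (LRU->MRU): [D A K U H]
  8. access U: HIT. Cache (LRU->MRU): [D A K H U]
  9. access U: HIT. Cache (LRU->MRU): [D A K H U]
  10. access K: HIT. Cache (LRU->MRU): [D A H U K]
  11. access U: HIT. Cache (LRU->MRU): [D A H K U]
  12. access H: HIT. Cache (LRU->MRU): [D A K U H]
  13. access A: HIT. Cache (LRU->MRU): [D K U H A]
  14. access H: HIT. Cache (LRU->MRU): [D K U A H]
  15. access A: HIT. Cache (LRU->MRU): [D K U H A]
  16. access U: HIT. Cache (LRU->MRU): [D K H A U]
  17. access A: HIT. Cache (LRU->MRU): [D K H U A]
  18. access H: HIT. Cache (LRU->MRU): [D K U A H]
  19. access K: HIT. Cache (LRU->MRU): [D U A H K]
  20. access H: HIT. Cache (LRU->MRU): [D U A K H]
  21. access U: HIT. Cache (LRU->MRU): [D A K H U]
  22. access K: HIT. Cache (LRU->MRU): [D A H U K]
  23. access E: MISS, evict D. Cache (LRU->MRU): [A H U K E]
  24. access E: HIT. Cache (LRU->MRU): [A H U K E]
  25. access E: HIT. Cache (LRU->MRU): [A H U K E]
Total: 19 hits, 6 misses, 1 evictions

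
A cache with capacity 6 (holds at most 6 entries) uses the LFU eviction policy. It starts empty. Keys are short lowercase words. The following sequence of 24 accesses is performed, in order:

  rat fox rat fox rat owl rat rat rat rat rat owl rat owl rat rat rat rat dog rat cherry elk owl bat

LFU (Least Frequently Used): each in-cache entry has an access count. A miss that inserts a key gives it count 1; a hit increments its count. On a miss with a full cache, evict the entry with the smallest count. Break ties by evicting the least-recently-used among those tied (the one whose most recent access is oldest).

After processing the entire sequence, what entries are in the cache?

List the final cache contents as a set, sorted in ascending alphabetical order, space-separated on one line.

Answer: bat cherry elk fox owl rat

Derivation:
LFU simulation (capacity=6):
  1. access rat: MISS. Cache: [rat(c=1)]
  2. access fox: MISS. Cache: [rat(c=1) fox(c=1)]
  3. access rat: HIT, count now 2. Cache: [fox(c=1) rat(c=2)]
  4. access fox: HIT, count now 2. Cache: [rat(c=2) fox(c=2)]
  5. access rat: HIT, count now 3. Cache: [fox(c=2) rat(c=3)]
  6. access owl: MISS. Cache: [owl(c=1) fox(c=2) rat(c=3)]
  7. access rat: HIT, count now 4. Cache: [owl(c=1) fox(c=2) rat(c=4)]
  8. access rat: HIT, count now 5. Cache: [owl(c=1) fox(c=2) rat(c=5)]
  9. access rat: HIT, count now 6. Cache: [owl(c=1) fox(c=2) rat(c=6)]
  10. access rat: HIT, count now 7. Cache: [owl(c=1) fox(c=2) rat(c=7)]
  11. access rat: HIT, count now 8. Cache: [owl(c=1) fox(c=2) rat(c=8)]
  12. access owl: HIT, count now 2. Cache: [fox(c=2) owl(c=2) rat(c=8)]
  13. access rat: HIT, count now 9. Cache: [fox(c=2) owl(c=2) rat(c=9)]
  14. access owl: HIT, count now 3. Cache: [fox(c=2) owl(c=3) rat(c=9)]
  15. access rat: HIT, count now 10. Cache: [fox(c=2) owl(c=3) rat(c=10)]
  16. access rat: HIT, count now 11. Cache: [fox(c=2) owl(c=3) rat(c=11)]
  17. access rat: HIT, count now 12. Cache: [fox(c=2) owl(c=3) rat(c=12)]
  18. access rat: HIT, count now 13. Cache: [fox(c=2) owl(c=3) rat(c=13)]
  19. access dog: MISS. Cache: [dog(c=1) fox(c=2) owl(c=3) rat(c=13)]
  20. access rat: HIT, count now 14. Cache: [dog(c=1) fox(c=2) owl(c=3) rat(c=14)]
  21. access cherry: MISS. Cache: [dog(c=1) cherry(c=1) fox(c=2) owl(c=3) rat(c=14)]
  22. access elk: MISS. Cache: [dog(c=1) cherry(c=1) elk(c=1) fox(c=2) owl(c=3) rat(c=14)]
  23. access owl: HIT, count now 4. Cache: [dog(c=1) cherry(c=1) elk(c=1) fox(c=2) owl(c=4) rat(c=14)]
  24. access bat: MISS, evict dog(c=1). Cache: [cherry(c=1) elk(c=1) bat(c=1) fox(c=2) owl(c=4) rat(c=14)]
Total: 17 hits, 7 misses, 1 evictions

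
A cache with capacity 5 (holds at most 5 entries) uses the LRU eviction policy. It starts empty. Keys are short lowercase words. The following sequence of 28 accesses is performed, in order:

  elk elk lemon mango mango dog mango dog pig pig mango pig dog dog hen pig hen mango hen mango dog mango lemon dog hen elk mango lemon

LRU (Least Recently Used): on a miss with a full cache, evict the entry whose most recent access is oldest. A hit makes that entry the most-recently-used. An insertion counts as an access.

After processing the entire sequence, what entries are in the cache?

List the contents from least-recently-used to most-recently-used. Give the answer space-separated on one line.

LRU simulation (capacity=5):
  1. access elk: MISS. Cache (LRU->MRU): [elk]
  2. access elk: HIT. Cache (LRU->MRU): [elk]
  3. access lemon: MISS. Cache (LRU->MRU): [elk lemon]
  4. access mango: MISS. Cache (LRU->MRU): [elk lemon mango]
  5. access mango: HIT. Cache (LRU->MRU): [elk lemon mango]
  6. access dog: MISS. Cache (LRU->MRU): [elk lemon mango dog]
  7. access mango: HIT. Cache (LRU->MRU): [elk lemon dog mango]
  8. access dog: HIT. Cache (LRU->MRU): [elk lemon mango dog]
  9. access pig: MISS. Cache (LRU->MRU): [elk lemon mango dog pig]
  10. access pig: HIT. Cache (LRU->MRU): [elk lemon mango dog pig]
  11. access mango: HIT. Cache (LRU->MRU): [elk lemon dog pig mango]
  12. access pig: HIT. Cache (LRU->MRU): [elk lemon dog mango pig]
  13. access dog: HIT. Cache (LRU->MRU): [elk lemon mango pig dog]
  14. access dog: HIT. Cache (LRU->MRU): [elk lemon mango pig dog]
  15. access hen: MISS, evict elk. Cache (LRU->MRU): [lemon mango pig dog hen]
  16. access pig: HIT. Cache (LRU->MRU): [lemon mango dog hen pig]
  17. access hen: HIT. Cache (LRU->MRU): [lemon mango dog pig hen]
  18. access mango: HIT. Cache (LRU->MRU): [lemon dog pig hen mango]
  19. access hen: HIT. Cache (LRU->MRU): [lemon dog pig mango hen]
  20. access mango: HIT. Cache (LRU->MRU): [lemon dog pig hen mango]
  21. access dog: HIT. Cache (LRU->MRU): [lemon pig hen mango dog]
  22. access mango: HIT. Cache (LRU->MRU): [lemon pig hen dog mango]
  23. access lemon: HIT. Cache (LRU->MRU): [pig hen dog mango lemon]
  24. access dog: HIT. Cache (LRU->MRU): [pig hen mango lemon dog]
  25. access hen: HIT. Cache (LRU->MRU): [pig mango lemon dog hen]
  26. access elk: MISS, evict pig. Cache (LRU->MRU): [mango lemon dog hen elk]
  27. access mango: HIT. Cache (LRU->MRU): [lemon dog hen elk mango]
  28. access lemon: HIT. Cache (LRU->MRU): [dog hen elk mango lemon]
Total: 21 hits, 7 misses, 2 evictions

Answer: dog hen elk mango lemon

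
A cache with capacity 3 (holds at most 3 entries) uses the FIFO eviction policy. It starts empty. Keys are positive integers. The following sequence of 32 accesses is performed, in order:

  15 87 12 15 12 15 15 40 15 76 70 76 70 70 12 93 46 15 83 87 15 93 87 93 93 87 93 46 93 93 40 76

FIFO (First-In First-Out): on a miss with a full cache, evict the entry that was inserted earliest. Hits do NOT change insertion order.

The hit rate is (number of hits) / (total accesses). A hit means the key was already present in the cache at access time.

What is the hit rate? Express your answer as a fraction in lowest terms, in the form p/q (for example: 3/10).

Answer: 15/32

Derivation:
FIFO simulation (capacity=3):
  1. access 15: MISS. Cache (old->new): [15]
  2. access 87: MISS. Cache (old->new): [15 87]
  3. access 12: MISS. Cache (old->new): [15 87 12]
  4. access 15: HIT. Cache (old->new): [15 87 12]
  5. access 12: HIT. Cache (old->new): [15 87 12]
  6. access 15: HIT. Cache (old->new): [15 87 12]
  7. access 15: HIT. Cache (old->new): [15 87 12]
  8. access 40: MISS, evict 15. Cache (old->new): [87 12 40]
  9. access 15: MISS, evict 87. Cache (old->new): [12 40 15]
  10. access 76: MISS, evict 12. Cache (old->new): [40 15 76]
  11. access 70: MISS, evict 40. Cache (old->new): [15 76 70]
  12. access 76: HIT. Cache (old->new): [15 76 70]
  13. access 70: HIT. Cache (old->new): [15 76 70]
  14. access 70: HIT. Cache (old->new): [15 76 70]
  15. access 12: MISS, evict 15. Cache (old->new): [76 70 12]
  16. access 93: MISS, evict 76. Cache (old->new): [70 12 93]
  17. access 46: MISS, evict 70. Cache (old->new): [12 93 46]
  18. access 15: MISS, evict 12. Cache (old->new): [93 46 15]
  19. access 83: MISS, evict 93. Cache (old->new): [46 15 83]
  20. access 87: MISS, evict 46. Cache (old->new): [15 83 87]
  21. access 15: HIT. Cache (old->new): [15 83 87]
  22. access 93: MISS, evict 15. Cache (old->new): [83 87 93]
  23. access 87: HIT. Cache (old->new): [83 87 93]
  24. access 93: HIT. Cache (old->new): [83 87 93]
  25. access 93: HIT. Cache (old->new): [83 87 93]
  26. access 87: HIT. Cache (old->new): [83 87 93]
  27. access 93: HIT. Cache (old->new): [83 87 93]
  28. access 46: MISS, evict 83. Cache (old->new): [87 93 46]
  29. access 93: HIT. Cache (old->new): [87 93 46]
  30. access 93: HIT. Cache (old->new): [87 93 46]
  31. access 40: MISS, evict 87. Cache (old->new): [93 46 40]
  32. access 76: MISS, evict 93. Cache (old->new): [46 40 76]
Total: 15 hits, 17 misses, 14 evictions

Hit rate = 15/32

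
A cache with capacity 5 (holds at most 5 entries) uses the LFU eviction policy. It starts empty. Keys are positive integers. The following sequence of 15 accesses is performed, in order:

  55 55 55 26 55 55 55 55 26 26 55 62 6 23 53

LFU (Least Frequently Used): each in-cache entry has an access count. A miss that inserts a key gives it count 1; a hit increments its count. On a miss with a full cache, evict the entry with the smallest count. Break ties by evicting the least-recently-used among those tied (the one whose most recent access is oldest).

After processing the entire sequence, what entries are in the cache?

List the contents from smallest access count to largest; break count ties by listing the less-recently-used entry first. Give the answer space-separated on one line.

Answer: 6 23 53 26 55

Derivation:
LFU simulation (capacity=5):
  1. access 55: MISS. Cache: [55(c=1)]
  2. access 55: HIT, count now 2. Cache: [55(c=2)]
  3. access 55: HIT, count now 3. Cache: [55(c=3)]
  4. access 26: MISS. Cache: [26(c=1) 55(c=3)]
  5. access 55: HIT, count now 4. Cache: [26(c=1) 55(c=4)]
  6. access 55: HIT, count now 5. Cache: [26(c=1) 55(c=5)]
  7. access 55: HIT, count now 6. Cache: [26(c=1) 55(c=6)]
  8. access 55: HIT, count now 7. Cache: [26(c=1) 55(c=7)]
  9. access 26: HIT, count now 2. Cache: [26(c=2) 55(c=7)]
  10. access 26: HIT, count now 3. Cache: [26(c=3) 55(c=7)]
  11. access 55: HIT, count now 8. Cache: [26(c=3) 55(c=8)]
  12. access 62: MISS. Cache: [62(c=1) 26(c=3) 55(c=8)]
  13. access 6: MISS. Cache: [62(c=1) 6(c=1) 26(c=3) 55(c=8)]
  14. access 23: MISS. Cache: [62(c=1) 6(c=1) 23(c=1) 26(c=3) 55(c=8)]
  15. access 53: MISS, evict 62(c=1). Cache: [6(c=1) 23(c=1) 53(c=1) 26(c=3) 55(c=8)]
Total: 9 hits, 6 misses, 1 evictions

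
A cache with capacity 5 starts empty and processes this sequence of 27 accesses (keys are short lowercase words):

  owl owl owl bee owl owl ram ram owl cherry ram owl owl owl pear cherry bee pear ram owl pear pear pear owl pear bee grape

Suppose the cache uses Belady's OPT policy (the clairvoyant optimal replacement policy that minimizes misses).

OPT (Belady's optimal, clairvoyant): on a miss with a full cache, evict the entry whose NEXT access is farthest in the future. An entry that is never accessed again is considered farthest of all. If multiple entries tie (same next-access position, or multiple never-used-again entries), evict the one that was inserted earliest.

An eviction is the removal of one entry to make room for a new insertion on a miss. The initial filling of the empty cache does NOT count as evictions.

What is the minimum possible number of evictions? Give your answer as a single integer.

OPT (Belady) simulation (capacity=5):
  1. access owl: MISS. Cache: [owl]
  2. access owl: HIT. Next use of owl: step 3. Cache: [owl]
  3. access owl: HIT. Next use of owl: step 5. Cache: [owl]
  4. access bee: MISS. Cache: [owl bee]
  5. access owl: HIT. Next use of owl: step 6. Cache: [owl bee]
  6. access owl: HIT. Next use of owl: step 9. Cache: [owl bee]
  7. access ram: MISS. Cache: [owl bee ram]
  8. access ram: HIT. Next use of ram: step 11. Cache: [owl bee ram]
  9. access owl: HIT. Next use of owl: step 12. Cache: [owl bee ram]
  10. access cherry: MISS. Cache: [owl bee ram cherry]
  11. access ram: HIT. Next use of ram: step 19. Cache: [owl bee ram cherry]
  12. access owl: HIT. Next use of owl: step 13. Cache: [owl bee ram cherry]
  13. access owl: HIT. Next use of owl: step 14. Cache: [owl bee ram cherry]
  14. access owl: HIT. Next use of owl: step 20. Cache: [owl bee ram cherry]
  15. access pear: MISS. Cache: [owl bee ram cherry pear]
  16. access cherry: HIT. Next use of cherry: never. Cache: [owl bee ram cherry pear]
  17. access bee: HIT. Next use of bee: step 26. Cache: [owl bee ram cherry pear]
  18. access pear: HIT. Next use of pear: step 21. Cache: [owl bee ram cherry pear]
  19. access ram: HIT. Next use of ram: never. Cache: [owl bee ram cherry pear]
  20. access owl: HIT. Next use of owl: step 24. Cache: [owl bee ram cherry pear]
  21. access pear: HIT. Next use of pear: step 22. Cache: [owl bee ram cherry pear]
  22. access pear: HIT. Next use of pear: step 23. Cache: [owl bee ram cherry pear]
  23. access pear: HIT. Next use of pear: step 25. Cache: [owl bee ram cherry pear]
  24. access owl: HIT. Next use of owl: never. Cache: [owl bee ram cherry pear]
  25. access pear: HIT. Next use of pear: never. Cache: [owl bee ram cherry pear]
  26. access bee: HIT. Next use of bee: never. Cache: [owl bee ram cherry pear]
  27. access grape: MISS, evict owl (next use: never). Cache: [bee ram cherry pear grape]
Total: 21 hits, 6 misses, 1 evictions

Answer: 1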